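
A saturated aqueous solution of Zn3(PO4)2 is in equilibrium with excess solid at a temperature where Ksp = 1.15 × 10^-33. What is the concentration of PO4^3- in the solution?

Zn3(PO4)2(s) <=> 3 Zn^2+(aq) + 2 PO4^3-(aq)
Ksp = [Zn^2+]^3[PO4^3-]^2
With molar solubility s: [Zn^2+] = 3s, [PO4^3-] = 2s.
Substituting: Ksp = (3s)^3(2s)^2 = 108s^5
s^5 = 1.15 × 10^-33 / 108, so s = 1.013 × 10^-7 M
[PO4^3-] = 2s = 2.03 × 10^-7 M

2.03e-7 M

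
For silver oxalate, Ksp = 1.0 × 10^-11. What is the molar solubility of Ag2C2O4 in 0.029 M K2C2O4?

9.3 x 10^-6 M

Ag2C2O4(s) ⇌ 2 Ag^+(aq) + C2O4^2-(aq)
Ksp = [Ag^+]^2[C2O4^2-]
If s mol/L dissolves here, [Ag^+] = 2s, [C2O4^2-] = 0.029 + s ≈ 0.029 (common-ion effect: C2O4^2- is already 0.029 M).
Ksp ≈ (2s)^2 × 0.029
s = 9.3 × 10^-6 M
Check: s = 9.3 × 10^-6 ≪ 0.029, so the approximation is valid.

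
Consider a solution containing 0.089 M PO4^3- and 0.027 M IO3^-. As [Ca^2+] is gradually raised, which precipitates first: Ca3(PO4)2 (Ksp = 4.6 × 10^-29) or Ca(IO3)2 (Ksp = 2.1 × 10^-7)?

Precipitation of each salt starts when its ion product equals its Ksp.
For Ca3(PO4)2: 4.6 × 10^-29 = (0.089)^2 × [Ca^2+]^3  ⇒  [Ca^2+] = 1.8 × 10^-9 M.
For Ca(IO3)2: 2.1 × 10^-7 = (0.027)^2 × [Ca^2+]  ⇒  [Ca^2+] = 2.9 × 10^-4 M.
The salt with the lower threshold [Ca^2+] precipitates first: Ca3(PO4)2.

Ca3(PO4)2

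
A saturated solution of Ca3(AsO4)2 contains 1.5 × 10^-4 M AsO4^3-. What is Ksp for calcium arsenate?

Ca3(AsO4)2(s) <=> 3 Ca^2+ + 2 AsO4^3-
Stoichiometry gives [Ca^2+] = (3/2)[AsO4^3-] = 2.25 x 10^-4 M.
Ksp = [Ca^2+]^3[AsO4^3-]^2
Ksp = (2.25 x 10^-4)^3 × (1.5 x 10^-4)^2 = 2.6 x 10^-19

2.6 × 10^-19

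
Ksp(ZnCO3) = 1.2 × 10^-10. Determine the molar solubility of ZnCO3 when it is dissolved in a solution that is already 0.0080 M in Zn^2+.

ZnCO3(s) ⇌ Zn^2+(aq) + CO3^2-(aq)
Ksp = [Zn^2+][CO3^2-]
Let s = moles of ZnCO3 that dissolve per litre. [Zn^2+] = 0.0080 + s ≈ 0.0080, [CO3^2-] = s (since the Zn^2+ already present dominates).
Ksp ≈ 0.0080 × s
s = 1.5 × 10^-8 M
Check: s = 1.5 x 10^-8 ≪ 0.0080, so the approximation is valid.

s ≈ 1.5 x 10^-8 M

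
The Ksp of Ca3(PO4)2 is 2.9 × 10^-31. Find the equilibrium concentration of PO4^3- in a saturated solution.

6.1e-7 M

Ca3(PO4)2(s) ⇌ 3 Ca^2+ + 2 PO4^3-
Ksp = [Ca^2+]^3[PO4^3-]^2
For each mole of Ca3(PO4)2 that dissolves: [Ca^2+] = 3s, [PO4^3-] = 2s.
Ksp = (3s)^3(2s)^2 = 108s^5
Solving, s = (2.9 × 10^-31/108)^(1/5) = 3.06 x 10^-7 M
[PO4^3-] = 2s = 6.1 x 10^-7 M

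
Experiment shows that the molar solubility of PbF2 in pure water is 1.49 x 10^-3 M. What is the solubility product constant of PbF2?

Ksp = 1.32 x 10^-8

PbF2(s) ⇌ Pb^2+(aq) + 2 F^-(aq)
With molar solubility s: [Pb^2+] = s, [F^-] = 2s.
Ksp = [Pb^2+][F^-]^2
Ksp = s(2s)^2 = 4s^3
Ksp = 4 × (1.49 × 10^-3)^3 = 1.32 × 10^-8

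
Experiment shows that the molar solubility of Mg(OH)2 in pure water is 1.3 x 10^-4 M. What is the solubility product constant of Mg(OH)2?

8.8 x 10^-12

Mg(OH)2(s) ⇌ Mg^2+ + 2 OH^-
With molar solubility s: [Mg^2+] = s, [OH^-] = 2s.
Ksp = [Mg^2+][OH^-]^2
So Ksp = s × (2s)^2 = 4s^3
Ksp = 4 × (1.3 x 10^-4)^3 = 8.8 × 10^-12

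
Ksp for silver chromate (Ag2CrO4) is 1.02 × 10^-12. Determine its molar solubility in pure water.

Ag2CrO4(s) ⇌ 2 Ag^+ + CrO4^2-
Ksp = [Ag^+]^2[CrO4^2-]
For each mole of Ag2CrO4 that dissolves: [Ag^+] = 2s, [CrO4^2-] = s.
Ksp = (2s)^2s = 4s^3
Solving, s = (1.02 × 10^-12/4)^(1/3) = 6.34 × 10^-5 M

6.34 × 10^-5 M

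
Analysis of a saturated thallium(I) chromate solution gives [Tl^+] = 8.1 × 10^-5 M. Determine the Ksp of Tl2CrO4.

Tl2CrO4(s) <=> 2 Tl^+(aq) + CrO4^2-(aq)
Stoichiometry gives [CrO4^2-] = (1/2)[Tl^+] = 4.05 x 10^-5 M.
Ksp = [Tl^+]^2[CrO4^2-]
Ksp = (8.1 × 10^-5)^2 × 4.05 × 10^-5 = 2.7 x 10^-13

Ksp = 2.7 x 10^-13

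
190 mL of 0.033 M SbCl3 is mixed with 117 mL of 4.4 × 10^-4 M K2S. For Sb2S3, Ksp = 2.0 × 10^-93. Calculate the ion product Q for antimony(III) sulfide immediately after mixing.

Total volume = 190 + 117 = 307 mL.
[Sb^3+] = 3.3 × 10^-2 × (190/307) = 2.04 x 10^-2 M
[S^2-] = 4.4 x 10^-4 × (117/307) = 1.68 x 10^-4 M
Sb2S3(s) ⇌ 2 Sb^3+(aq) + 3 S^2-(aq), so Q = [Sb^3+]^2[S^2-]^3
Q = (2.04 × 10^-2)^2(1.68 × 10^-4)^3 = 2.0 × 10^-15
Q > Ksp, so Sb2S3 will precipitate.

Q = 2.0e-15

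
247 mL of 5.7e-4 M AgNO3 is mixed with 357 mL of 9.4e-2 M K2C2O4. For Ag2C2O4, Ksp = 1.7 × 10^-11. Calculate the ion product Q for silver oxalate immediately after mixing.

Q ≈ 3.0e-9

Total volume = 247 + 357 = 604 mL.
[Ag^+] = 5.7 × 10^-4 × (247/604) = 2.33 × 10^-4 M
[C2O4^2-] = 9.4 x 10^-2 × (357/604) = 5.56 × 10^-2 M
Ag2C2O4(s) <=> 2 Ag^+(aq) + C2O4^2-(aq), so Q = [Ag^+]^2[C2O4^2-]
Q = (2.33 × 10^-4)^2(5.56 × 10^-2) = 3.0 × 10^-9
Q > Ksp, so Ag2C2O4 will precipitate.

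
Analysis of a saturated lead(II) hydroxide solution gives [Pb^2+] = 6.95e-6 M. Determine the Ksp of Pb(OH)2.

Pb(OH)2(s) ⇌ Pb^2+(aq) + 2 OH^-(aq)
Stoichiometry gives [OH^-] = (2/1)[Pb^2+] = 1.390 × 10^-5 M.
Ksp = [Pb^2+][OH^-]^2
Ksp = 6.95 × 10^-6 × (1.390 × 10^-5)^2 = 1.34 x 10^-15

Ksp ≈ 1.34 × 10^-15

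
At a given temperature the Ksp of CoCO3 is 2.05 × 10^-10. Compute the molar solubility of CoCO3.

CoCO3(s) ⇌ Co^2+(aq) + CO3^2-(aq)
Ksp = [Co^2+][CO3^2-]
If s mol/L of CoCO3 dissolves, [Co^2+] = s and [CO3^2-] = s.
Ksp = (s)(s) = s^2
s = √(2.05 × 10^-10) = 1.43 × 10^-5 M

1.43e-5 M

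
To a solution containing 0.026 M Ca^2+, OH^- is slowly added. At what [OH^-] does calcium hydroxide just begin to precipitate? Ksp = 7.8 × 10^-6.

Ca(OH)2(s) <=> Ca^2+(aq) + 2 OH^-(aq)
Ksp = [Ca^2+][OH^-]^2
Precipitation begins when Q = Ksp. With [Ca^2+] = 0.026 M:
7.8 × 10^-6 = (0.026) × [OH^-]^2
[OH^-] = (7.8 × 10^-6 / 2.6 × 10^-2)^(1/2) = 1.7 x 10^-2 M

[OH^-] = 1.7 × 10^-2 M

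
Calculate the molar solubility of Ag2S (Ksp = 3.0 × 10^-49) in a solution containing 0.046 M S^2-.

s = 1.3 × 10^-24 M

Ag2S(s) ⇌ 2 Ag^+(aq) + S^2-(aq)
Ksp = [Ag^+]^2[S^2-]
If s mol/L dissolves here, [Ag^+] = 2s, [S^2-] = 0.046 + s ≈ 0.046 (common-ion effect: S^2- is already 0.046 M).
Ksp ≈ (2s)^2 × 0.046
s = 1.3 × 10^-24 M
Check: s = 1.3 × 10^-24 ≪ 0.046, so the approximation is valid.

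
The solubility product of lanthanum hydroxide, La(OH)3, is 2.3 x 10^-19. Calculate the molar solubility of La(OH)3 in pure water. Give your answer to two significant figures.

La(OH)3(s) ⇌ La^3+ + 3 OH^-
Ksp = [La^3+][OH^-]^3
Let s = molar solubility. Then [La^3+] = s and [OH^-] = 3s.
Ksp = s(3s)^3 = 27s^4
Solving, s = (2.3 x 10^-19/27)^(1/4) = 9.6 x 10^-6 M

s = 9.6 × 10^-6 M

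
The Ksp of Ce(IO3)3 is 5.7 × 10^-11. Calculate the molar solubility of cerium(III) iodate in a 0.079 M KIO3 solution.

1.2 x 10^-7 M

Ce(IO3)3(s) ⇌ Ce^3+ + 3 IO3^-
Ksp = [Ce^3+][IO3^-]^3
If s mol/L dissolves here, [Ce^3+] = s, [IO3^-] = 0.079 + 3s ≈ 0.079 (common-ion effect: IO3^- is already 0.079 M).
Ksp ≈ s × (0.079)^3
s = 1.2 x 10^-7 M
Check: 3s = 3.5 × 10^-7 ≪ 0.079, so the approximation is valid.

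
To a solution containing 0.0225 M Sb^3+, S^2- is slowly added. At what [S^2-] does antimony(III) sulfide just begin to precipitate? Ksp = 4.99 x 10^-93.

Sb2S3(s) ⇌ 2 Sb^3+ + 3 S^2-
Ksp = [Sb^3+]^2[S^2-]^3
Precipitation begins when Q = Ksp. With [Sb^3+] = 0.0225 M:
4.99 x 10^-93 = (0.0225)^2 × [S^2-]^3
[S^2-] = (4.99 x 10^-93 / 5.063 x 10^-4)^(1/3) = 2.14 x 10^-30 M

[S^2-] = 2.14e-30 M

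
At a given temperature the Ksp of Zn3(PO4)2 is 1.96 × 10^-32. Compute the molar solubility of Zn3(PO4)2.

Zn3(PO4)2(s) ⇌ 3 Zn^2+ + 2 PO4^3-
Ksp = [Zn^2+]^3[PO4^3-]^2
With molar solubility s: [Zn^2+] = 3s, [PO4^3-] = 2s.
So Ksp = (3s)^3 × (2s)^2 = 108s^5
Solving, s = (1.96 × 10^-32/108)^(1/5) = 1.79 × 10^-7 M

s ≈ 1.79 x 10^-7 M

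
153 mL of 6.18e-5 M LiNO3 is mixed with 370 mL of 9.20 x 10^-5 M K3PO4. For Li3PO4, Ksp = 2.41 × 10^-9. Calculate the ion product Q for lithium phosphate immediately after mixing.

Q ≈ 3.85e-19

Total volume = 153 + 370 = 523 mL.
[Li^+] = 6.18 x 10^-5 × (153/523) = 1.808 x 10^-5 M
[PO4^3-] = 9.20 × 10^-5 × (370/523) = 6.509 × 10^-5 M
Li3PO4(s) ⇌ 3 Li^+ + PO4^3-, so Q = [Li^+]^3[PO4^3-]
Q = (1.808 x 10^-5)^3(6.509 x 10^-5) = 3.85 × 10^-19
Q < Ksp, so no precipitate of Li3PO4 forms.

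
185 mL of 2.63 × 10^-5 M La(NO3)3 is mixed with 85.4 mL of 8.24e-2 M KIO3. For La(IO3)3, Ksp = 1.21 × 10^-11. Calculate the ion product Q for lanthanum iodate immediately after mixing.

3.17e-10

Total volume = 185 + 85.4 = 270.4 mL.
[La^3+] = 2.63 × 10^-5 × (185/270.4) = 1.799 x 10^-5 M
[IO3^-] = 8.24 x 10^-2 × (85.4/270.4) = 2.602 × 10^-2 M
La(IO3)3(s) ⇌ La^3+(aq) + 3 IO3^-(aq), so Q = [La^3+][IO3^-]^3
Q = (1.799 x 10^-5)(2.602 × 10^-2)^3 = 3.17 x 10^-10
Q > Ksp, so La(IO3)3 will precipitate.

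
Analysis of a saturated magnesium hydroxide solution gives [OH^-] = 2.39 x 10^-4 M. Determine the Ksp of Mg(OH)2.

6.83 x 10^-12

Mg(OH)2(s) ⇌ Mg^2+(aq) + 2 OH^-(aq)
Stoichiometry gives [Mg^2+] = (1/2)[OH^-] = 1.195 × 10^-4 M.
Ksp = [Mg^2+][OH^-]^2
Ksp = 1.195 × 10^-4 × (2.39 × 10^-4)^2 = 6.83 x 10^-12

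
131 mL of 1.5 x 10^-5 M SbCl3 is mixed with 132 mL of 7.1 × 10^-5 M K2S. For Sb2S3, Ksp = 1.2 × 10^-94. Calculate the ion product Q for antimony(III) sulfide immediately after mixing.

Total volume = 131 + 132 = 263 mL.
[Sb^3+] = 1.5 × 10^-5 × (131/263) = 7.47 × 10^-6 M
[S^2-] = 7.1 × 10^-5 × (132/263) = 3.56 x 10^-5 M
Sb2S3(s) ⇌ 2 Sb^3+(aq) + 3 S^2-(aq), so Q = [Sb^3+]^2[S^2-]^3
Q = (7.47 x 10^-6)^2(3.56 × 10^-5)^3 = 2.5 x 10^-24
Q > Ksp, so Sb2S3 will precipitate.

2.5 × 10^-24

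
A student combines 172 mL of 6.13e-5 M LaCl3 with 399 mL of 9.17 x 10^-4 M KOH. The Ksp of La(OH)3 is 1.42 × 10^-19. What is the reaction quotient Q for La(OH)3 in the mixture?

Q ≈ 4.86e-15

Total volume = 172 + 399 = 571 mL.
[La^3+] = 6.13 × 10^-5 × (172/571) = 1.847 x 10^-5 M
[OH^-] = 9.17 x 10^-4 × (399/571) = 6.408 × 10^-4 M
La(OH)3(s) ⇌ La^3+ + 3 OH^-, so Q = [La^3+][OH^-]^3
Q = (1.847 x 10^-5)(6.408 × 10^-4)^3 = 4.86 x 10^-15
Q > Ksp, so La(OH)3 will precipitate.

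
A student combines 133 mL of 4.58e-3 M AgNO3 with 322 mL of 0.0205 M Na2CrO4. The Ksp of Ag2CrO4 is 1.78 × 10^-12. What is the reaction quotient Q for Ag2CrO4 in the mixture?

2.60 × 10^-8

Total volume = 133 + 322 = 455 mL.
[Ag^+] = 4.58 x 10^-3 × (133/455) = 1.339 × 10^-3 M
[CrO4^2-] = 2.05 × 10^-2 × (322/455) = 1.451 × 10^-2 M
Ag2CrO4(s) ⇌ 2 Ag^+(aq) + CrO4^2-(aq), so Q = [Ag^+]^2[CrO4^2-]
Q = (1.339 x 10^-3)^2(1.451 × 10^-2) = 2.60 × 10^-8
Q > Ksp, so Ag2CrO4 will precipitate.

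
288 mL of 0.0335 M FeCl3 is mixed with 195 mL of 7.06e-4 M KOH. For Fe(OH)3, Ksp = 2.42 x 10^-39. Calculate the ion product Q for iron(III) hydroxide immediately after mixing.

Total volume = 288 + 195 = 483 mL.
[Fe^3+] = 3.35 × 10^-2 × (288/483) = 1.998 × 10^-2 M
[OH^-] = 7.06 x 10^-4 × (195/483) = 2.850 × 10^-4 M
Fe(OH)3(s) ⇌ Fe^3+ + 3 OH^-, so Q = [Fe^3+][OH^-]^3
Q = (1.998 x 10^-2)(2.850 × 10^-4)^3 = 4.63 × 10^-13
Q > Ksp, so Fe(OH)3 will precipitate.

Q = 4.63 x 10^-13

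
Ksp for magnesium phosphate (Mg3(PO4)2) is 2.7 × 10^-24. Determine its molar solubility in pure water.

s ≈ 7.6 × 10^-6 M

Mg3(PO4)2(s) ⇌ 3 Mg^2+(aq) + 2 PO4^3-(aq)
Ksp = [Mg^2+]^3[PO4^3-]^2
If s mol/L of Mg3(PO4)2 dissolves, [Mg^2+] = 3s and [PO4^3-] = 2s.
So Ksp = (3s)^3 × (2s)^2 = 108s^5
s = (2.7 × 10^-24 / 108)^(1/5) = 7.6 x 10^-6 M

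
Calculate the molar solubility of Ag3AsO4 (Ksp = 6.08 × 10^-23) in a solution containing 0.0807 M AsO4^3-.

Ag3AsO4(s) ⇌ 3 Ag^+ + AsO4^3-
Ksp = [Ag^+]^3[AsO4^3-]
If s mol/L dissolves here, [Ag^+] = 3s, [AsO4^3-] = 0.0807 + s ≈ 0.0807 (since the AsO4^3- already present dominates).
Ksp ≈ (3s)^3 × 0.0807
s = 3.03 x 10^-8 M
Check: s = 3.0 × 10^-8 ≪ 0.0807, so the approximation is valid.

s = 3.03e-8 M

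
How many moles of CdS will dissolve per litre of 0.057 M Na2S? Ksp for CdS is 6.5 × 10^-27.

s ≈ 1.1 × 10^-25 M

CdS(s) <=> Cd^2+ + S^2-
Ksp = [Cd^2+][S^2-]
Let s = moles of CdS that dissolve per litre. [Cd^2+] = s, [S^2-] = 0.057 + s ≈ 0.057 (common-ion effect: S^2- is already 0.057 M).
Ksp ≈ s × 0.057
s = 1.1 x 10^-25 M
Check: s = 1.1 x 10^-25 ≪ 0.057, so the approximation is valid.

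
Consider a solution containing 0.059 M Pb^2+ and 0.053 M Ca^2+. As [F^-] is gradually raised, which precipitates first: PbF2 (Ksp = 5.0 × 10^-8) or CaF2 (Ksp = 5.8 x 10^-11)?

CaF2

Precipitation of each salt starts when its ion product equals its Ksp.
For PbF2: 5.0 × 10^-8 = 0.059 × [F^-]^2  ⇒  [F^-] = 9.2 × 10^-4 M.
For CaF2: 5.8 x 10^-11 = 0.053 × [F^-]^2  ⇒  [F^-] = 3.3 x 10^-5 M.
The salt with the lower threshold [F^-] precipitates first: CaF2.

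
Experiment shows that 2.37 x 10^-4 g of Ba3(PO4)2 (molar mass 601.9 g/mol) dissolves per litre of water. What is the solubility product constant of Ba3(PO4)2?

Molar solubility s = (2.37 × 10^-4 g/L) / (601.9 g/mol) = 3.938 x 10^-7 M.
Ba3(PO4)2(s) ⇌ 3 Ba^2+(aq) + 2 PO4^3-(aq)
Let s = molar solubility. Then [Ba^2+] = 3s and [PO4^3-] = 2s.
Ksp = [Ba^2+]^3[PO4^3-]^2
So Ksp = (3s)^3 × (2s)^2 = 108s^5
With s = 3.938 × 10^-7: Ksp = 1.02 x 10^-30

1.02 × 10^-30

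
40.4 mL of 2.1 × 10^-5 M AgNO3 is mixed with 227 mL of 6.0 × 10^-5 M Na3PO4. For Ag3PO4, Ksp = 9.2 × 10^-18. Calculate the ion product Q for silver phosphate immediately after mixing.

Total volume = 40.4 + 227 = 267.4 mL.
[Ag^+] = 2.1 x 10^-5 × (40.4/267.4) = 3.17 x 10^-6 M
[PO4^3-] = 6.0 x 10^-5 × (227/267.4) = 5.09 × 10^-5 M
Ag3PO4(s) <=> 3 Ag^+(aq) + PO4^3-(aq), so Q = [Ag^+]^3[PO4^3-]
Q = (3.17 × 10^-6)^3(5.09 x 10^-5) = 1.6 × 10^-21
Q < Ksp, so no precipitate of Ag3PO4 forms.

Q = 1.6 × 10^-21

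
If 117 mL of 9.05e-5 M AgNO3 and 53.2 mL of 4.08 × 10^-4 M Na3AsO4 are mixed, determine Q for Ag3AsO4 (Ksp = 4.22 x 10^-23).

3.07 × 10^-17

Total volume = 117 + 53.2 = 170.2 mL.
[Ag^+] = 9.05 × 10^-5 × (117/170.2) = 6.221 × 10^-5 M
[AsO4^3-] = 4.08 × 10^-4 × (53.2/170.2) = 1.275 × 10^-4 M
Ag3AsO4(s) ⇌ 3 Ag^+ + AsO4^3-, so Q = [Ag^+]^3[AsO4^3-]
Q = (6.221 × 10^-5)^3(1.275 x 10^-4) = 3.07 × 10^-17
Q > Ksp, so Ag3AsO4 will precipitate.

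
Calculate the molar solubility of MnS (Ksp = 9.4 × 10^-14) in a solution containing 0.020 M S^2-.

MnS(s) <=> Mn^2+(aq) + S^2-(aq)
Ksp = [Mn^2+][S^2-]
If s mol/L dissolves here, [Mn^2+] = s, [S^2-] = 0.020 + s ≈ 0.020 (common-ion effect: S^2- is already 0.020 M).
Ksp ≈ s × 0.020
s = 4.7 × 10^-12 M
Check: s = 4.7 × 10^-12 ≪ 0.020, so the approximation is valid.

s ≈ 4.7 × 10^-12 M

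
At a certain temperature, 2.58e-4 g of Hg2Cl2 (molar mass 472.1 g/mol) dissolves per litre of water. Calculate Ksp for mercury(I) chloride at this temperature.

6.53 x 10^-19

Molar solubility s = (2.58 × 10^-4 g/L) / (472.1 g/mol) = 5.465 x 10^-7 M.
Hg2Cl2(s) ⇌ Hg2^2+(aq) + 2 Cl^-(aq)
With molar solubility s: [Hg2^2+] = s, [Cl^-] = 2s.
Ksp = [Hg2^2+][Cl^-]^2
So Ksp = s × (2s)^2 = 4s^3
Ksp = 4 × (5.465 x 10^-7)^3 = 6.53 × 10^-19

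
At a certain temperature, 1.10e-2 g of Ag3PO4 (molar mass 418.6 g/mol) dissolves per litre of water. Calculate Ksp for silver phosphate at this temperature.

1.29e-17

Molar solubility s = (1.10 × 10^-2 g/L) / (418.6 g/mol) = 2.628 × 10^-5 M.
Ag3PO4(s) ⇌ 3 Ag^+ + PO4^3-
Let s = molar solubility. Then [Ag^+] = 3s and [PO4^3-] = s.
Ksp = [Ag^+]^3[PO4^3-]
So Ksp = (3s)^3 × s = 27s^4
Ksp = 27 × (2.628 × 10^-5)^4 = 1.29 x 10^-17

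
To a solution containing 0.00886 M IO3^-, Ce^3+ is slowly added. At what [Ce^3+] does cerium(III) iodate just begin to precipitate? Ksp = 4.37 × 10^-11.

[Ce^3+] ≈ 6.28e-5 M

Ce(IO3)3(s) ⇌ Ce^3+ + 3 IO3^-
Ksp = [Ce^3+][IO3^-]^3
Precipitation begins when Q = Ksp. With [IO3^-] = 0.00886 M:
4.37 × 10^-11 = (0.00886)^3 × [Ce^3+]
[Ce^3+] = (4.37 × 10^-11 / 6.955 x 10^-7) = 6.28 × 10^-5 M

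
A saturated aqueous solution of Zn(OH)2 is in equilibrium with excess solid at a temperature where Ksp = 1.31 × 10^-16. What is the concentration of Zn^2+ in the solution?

[Zn^2+] ≈ 3.20 x 10^-6 M

Zn(OH)2(s) <=> Zn^2+ + 2 OH^-
Ksp = [Zn^2+][OH^-]^2
Let s = molar solubility. Then [Zn^2+] = s and [OH^-] = 2s.
Substituting: Ksp = s(2s)^2 = 4s^3
Solving, s = (1.31 × 10^-16/4)^(1/3) = 3.199 × 10^-6 M
[Zn^2+] = s = 3.20 × 10^-6 M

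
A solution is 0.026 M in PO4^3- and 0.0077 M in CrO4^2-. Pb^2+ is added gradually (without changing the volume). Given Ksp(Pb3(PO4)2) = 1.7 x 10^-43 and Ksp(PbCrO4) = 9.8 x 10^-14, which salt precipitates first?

Precipitation of each salt starts when its ion product equals its Ksp.
For Pb3(PO4)2: 1.7 x 10^-43 = (0.026)^2 × [Pb^2+]^3  ⇒  [Pb^2+] = 6.3 × 10^-14 M.
For PbCrO4: 9.8 x 10^-14 = 0.0077 × [Pb^2+]  ⇒  [Pb^2+] = 1.3 × 10^-11 M.
The salt with the lower threshold [Pb^2+] precipitates first: Pb3(PO4)2.

Pb3(PO4)2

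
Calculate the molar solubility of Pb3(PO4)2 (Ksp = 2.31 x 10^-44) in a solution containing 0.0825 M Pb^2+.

s = 3.21 × 10^-21 M

Pb3(PO4)2(s) ⇌ 3 Pb^2+ + 2 PO4^3-
Ksp = [Pb^2+]^3[PO4^3-]^2
Let s be the molar solubility in this solution. [Pb^2+] = 0.0825 + 3s ≈ 0.0825, [PO4^3-] = 2s (since the Pb^2+ already present dominates).
Ksp ≈ (0.0825)^3 × (2s)^2
s = 3.21 × 10^-21 M
Check: 3s = 9.6 × 10^-21 ≪ 0.0825, so the approximation is valid.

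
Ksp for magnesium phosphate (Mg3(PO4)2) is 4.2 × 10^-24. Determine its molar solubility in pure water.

8.3 x 10^-6 M

Mg3(PO4)2(s) <=> 3 Mg^2+ + 2 PO4^3-
Ksp = [Mg^2+]^3[PO4^3-]^2
If s mol/L of Mg3(PO4)2 dissolves, [Mg^2+] = 3s and [PO4^3-] = 2s.
Ksp = (3s)^3(2s)^2 = 108s^5
Solving, s = (4.2 × 10^-24/108)^(1/5) = 8.3 × 10^-6 M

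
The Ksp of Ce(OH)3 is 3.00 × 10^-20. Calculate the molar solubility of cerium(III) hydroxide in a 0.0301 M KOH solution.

1.10 × 10^-15 M

Ce(OH)3(s) ⇌ Ce^3+(aq) + 3 OH^-(aq)
Ksp = [Ce^3+][OH^-]^3
Let s = moles of Ce(OH)3 that dissolve per litre. [Ce^3+] = s, [OH^-] = 0.0301 + 3s ≈ 0.0301 (common-ion effect: OH^- is already 0.0301 M).
Ksp ≈ s × (0.0301)^3
s = 1.10 × 10^-15 M
Check: 3s = 3.3 x 10^-15 ≪ 0.0301, so the approximation is valid.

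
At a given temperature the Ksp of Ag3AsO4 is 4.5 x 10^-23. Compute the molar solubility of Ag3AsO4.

Ag3AsO4(s) ⇌ 3 Ag^+ + AsO4^3-
Ksp = [Ag^+]^3[AsO4^3-]
Let s = molar solubility. Then [Ag^+] = 3s and [AsO4^3-] = s.
So Ksp = (3s)^3 × s = 27s^4
s^4 = 4.5 x 10^-23 / 27, so s = 1.1 × 10^-6 M

s ≈ 1.1e-6 M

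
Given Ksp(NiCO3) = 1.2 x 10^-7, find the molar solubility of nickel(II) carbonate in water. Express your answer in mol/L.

NiCO3(s) ⇌ Ni^2+(aq) + CO3^2-(aq)
Ksp = [Ni^2+][CO3^2-]
If s mol/L of NiCO3 dissolves, [Ni^2+] = s and [CO3^2-] = s.
Ksp = s × s = s^2
s = √(1.2 x 10^-7) = 3.5 × 10^-4 M

3.5e-4 M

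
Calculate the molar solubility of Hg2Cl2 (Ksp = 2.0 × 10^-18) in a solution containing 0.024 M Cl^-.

s ≈ 3.5e-15 M

Hg2Cl2(s) ⇌ Hg2^2+(aq) + 2 Cl^-(aq)
Ksp = [Hg2^2+][Cl^-]^2
Let s be the molar solubility in this solution. [Hg2^2+] = s, [Cl^-] = 0.024 + 2s ≈ 0.024 (since the Cl^- already present dominates).
Ksp ≈ s × (0.024)^2
s = 3.5 x 10^-15 M
Check: 2s = 6.9 × 10^-15 ≪ 0.024, so the approximation is valid.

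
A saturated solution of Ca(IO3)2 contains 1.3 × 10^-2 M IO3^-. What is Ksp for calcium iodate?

Ksp ≈ 1.1 x 10^-6

Ca(IO3)2(s) ⇌ Ca^2+ + 2 IO3^-
Stoichiometry gives [Ca^2+] = (1/2)[IO3^-] = 6.50 × 10^-3 M.
Ksp = [Ca^2+][IO3^-]^2
Ksp = 6.50 × 10^-3 × (1.3 × 10^-2)^2 = 1.1 × 10^-6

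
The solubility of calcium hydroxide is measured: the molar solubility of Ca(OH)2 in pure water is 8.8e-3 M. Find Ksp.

Ca(OH)2(s) <=> Ca^2+ + 2 OH^-
With molar solubility s: [Ca^2+] = s, [OH^-] = 2s.
Ksp = [Ca^2+][OH^-]^2
Substituting: Ksp = s(2s)^2 = 4s^3
Ksp = 4 × (8.8 × 10^-3)^3 = 2.7 x 10^-6

Ksp = 2.7e-6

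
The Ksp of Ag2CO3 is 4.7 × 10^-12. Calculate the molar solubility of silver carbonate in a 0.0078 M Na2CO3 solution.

s = 1.2e-5 M

Ag2CO3(s) ⇌ 2 Ag^+ + CO3^2-
Ksp = [Ag^+]^2[CO3^2-]
If s mol/L dissolves here, [Ag^+] = 2s, [CO3^2-] = 0.0078 + s ≈ 0.0078 (common-ion effect: CO3^2- is already 0.0078 M).
Ksp ≈ (2s)^2 × 0.0078
s = 1.2 x 10^-5 M
Check: s = 1.2 x 10^-5 ≪ 0.0078, so the approximation is valid.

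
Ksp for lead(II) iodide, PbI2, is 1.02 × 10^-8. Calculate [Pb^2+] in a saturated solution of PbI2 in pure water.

[Pb^2+] ≈ 1.37 x 10^-3 M

PbI2(s) ⇌ Pb^2+ + 2 I^-
Ksp = [Pb^2+][I^-]^2
Let s = molar solubility. Then [Pb^2+] = s and [I^-] = 2s.
Substituting: Ksp = s(2s)^2 = 4s^3
s = (1.02 × 10^-8 / 4)^(1/3) = 1.366 × 10^-3 M
[Pb^2+] = s = 1.37 × 10^-3 M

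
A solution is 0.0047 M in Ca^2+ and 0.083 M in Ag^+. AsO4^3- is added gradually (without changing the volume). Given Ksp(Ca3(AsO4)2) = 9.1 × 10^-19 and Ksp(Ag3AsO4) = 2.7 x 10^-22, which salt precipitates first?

Ag3AsO4

Precipitation of each salt starts when its ion product equals its Ksp.
For Ca3(AsO4)2: 9.1 × 10^-19 = (0.0047)^3 × [AsO4^3-]^2  ⇒  [AsO4^3-] = 3.0 × 10^-6 M.
For Ag3AsO4: 2.7 x 10^-22 = (0.083)^3 × [AsO4^3-]  ⇒  [AsO4^3-] = 4.7 × 10^-19 M.
The salt with the lower threshold [AsO4^3-] precipitates first: Ag3AsO4.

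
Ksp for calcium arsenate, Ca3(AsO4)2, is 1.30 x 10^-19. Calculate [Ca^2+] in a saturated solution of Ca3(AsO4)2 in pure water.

Ca3(AsO4)2(s) <=> 3 Ca^2+ + 2 AsO4^3-
Ksp = [Ca^2+]^3[AsO4^3-]^2
If s mol/L of Ca3(AsO4)2 dissolves, [Ca^2+] = 3s and [AsO4^3-] = 2s.
Ksp = (3s)^3(2s)^2 = 108s^5
s = (1.30 x 10^-19 / 108)^(1/5) = 6.548 × 10^-5 M
[Ca^2+] = 3s = 1.96 × 10^-4 M

[Ca^2+] = 1.96 × 10^-4 M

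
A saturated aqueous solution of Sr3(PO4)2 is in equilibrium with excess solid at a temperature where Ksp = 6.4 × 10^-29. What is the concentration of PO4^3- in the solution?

1.8e-6 M

Sr3(PO4)2(s) <=> 3 Sr^2+ + 2 PO4^3-
Ksp = [Sr^2+]^3[PO4^3-]^2
With molar solubility s: [Sr^2+] = 3s, [PO4^3-] = 2s.
Ksp = (3s)^3(2s)^2 = 108s^5
s^5 = 6.4 × 10^-29 / 108, so s = 9.01 × 10^-7 M
[PO4^3-] = 2s = 1.8 × 10^-6 M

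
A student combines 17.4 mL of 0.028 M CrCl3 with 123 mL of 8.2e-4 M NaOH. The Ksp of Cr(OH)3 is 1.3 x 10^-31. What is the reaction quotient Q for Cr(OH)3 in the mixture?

Q = 1.3 × 10^-12

Total volume = 17.4 + 123 = 140.4 mL.
[Cr^3+] = 2.8 x 10^-2 × (17.4/140.4) = 3.47 × 10^-3 M
[OH^-] = 8.2 x 10^-4 × (123/140.4) = 7.18 x 10^-4 M
Cr(OH)3(s) ⇌ Cr^3+(aq) + 3 OH^-(aq), so Q = [Cr^3+][OH^-]^3
Q = (3.47 × 10^-3)(7.18 × 10^-4)^3 = 1.3 × 10^-12
Q > Ksp, so Cr(OH)3 will precipitate.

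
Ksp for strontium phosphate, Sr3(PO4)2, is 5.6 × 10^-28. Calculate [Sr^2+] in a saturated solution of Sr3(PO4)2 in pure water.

Sr3(PO4)2(s) ⇌ 3 Sr^2+(aq) + 2 PO4^3-(aq)
Ksp = [Sr^2+]^3[PO4^3-]^2
For each mole of Sr3(PO4)2 that dissolves: [Sr^2+] = 3s, [PO4^3-] = 2s.
Ksp = (3s)^3(2s)^2 = 108s^5
Solving, s = (5.6 × 10^-28/108)^(1/5) = 1.39 × 10^-6 M
[Sr^2+] = 3s = 4.2 × 10^-6 M

4.2 × 10^-6 M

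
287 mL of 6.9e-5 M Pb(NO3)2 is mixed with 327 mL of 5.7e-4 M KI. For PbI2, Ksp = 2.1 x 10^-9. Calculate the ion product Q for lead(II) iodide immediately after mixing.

3.0e-12

Total volume = 287 + 327 = 614 mL.
[Pb^2+] = 6.9 × 10^-5 × (287/614) = 3.23 x 10^-5 M
[I^-] = 5.7 × 10^-4 × (327/614) = 3.04 × 10^-4 M
PbI2(s) <=> Pb^2+(aq) + 2 I^-(aq), so Q = [Pb^2+][I^-]^2
Q = (3.23 x 10^-5)(3.04 x 10^-4)^2 = 3.0 × 10^-12
Q < Ksp, so no precipitate of PbI2 forms.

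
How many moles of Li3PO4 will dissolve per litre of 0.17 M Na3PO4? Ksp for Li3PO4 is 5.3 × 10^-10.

Li3PO4(s) ⇌ 3 Li^+(aq) + PO4^3-(aq)
Ksp = [Li^+]^3[PO4^3-]
Let s be the molar solubility in this solution. [Li^+] = 3s, [PO4^3-] = 0.17 + s ≈ 0.17 (since PO4^3- from Na3PO4 dominates).
Ksp ≈ (3s)^3 × 0.17
s = 4.9 × 10^-4 M
Check: s = 4.9 × 10^-4 ≪ 0.17, so the approximation is valid.

s = 4.9 × 10^-4 M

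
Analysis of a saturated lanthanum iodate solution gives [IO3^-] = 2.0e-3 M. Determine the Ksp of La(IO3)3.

La(IO3)3(s) ⇌ La^3+ + 3 IO3^-
Stoichiometry gives [La^3+] = (1/3)[IO3^-] = 6.67 × 10^-4 M.
Ksp = [La^3+][IO3^-]^3
Ksp = 6.67 × 10^-4 × (2.0 × 10^-3)^3 = 5.3 × 10^-12

5.3 × 10^-12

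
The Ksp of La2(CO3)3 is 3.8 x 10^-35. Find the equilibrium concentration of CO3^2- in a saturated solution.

La2(CO3)3(s) <=> 2 La^3+ + 3 CO3^2-
Ksp = [La^3+]^2[CO3^2-]^3
Let s = molar solubility. Then [La^3+] = 2s and [CO3^2-] = 3s.
Substituting: Ksp = (2s)^2(3s)^3 = 108s^5
Solving, s = (3.8 x 10^-35/108)^(1/5) = 5.12 x 10^-8 M
[CO3^2-] = 3s = 1.5 × 10^-7 M

[CO3^2-] = 1.5e-7 M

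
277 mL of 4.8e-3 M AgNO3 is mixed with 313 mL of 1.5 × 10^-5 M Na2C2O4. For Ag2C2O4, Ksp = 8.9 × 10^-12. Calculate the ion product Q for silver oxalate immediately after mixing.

Total volume = 277 + 313 = 590 mL.
[Ag^+] = 4.8 × 10^-3 × (277/590) = 2.25 × 10^-3 M
[C2O4^2-] = 1.5 x 10^-5 × (313/590) = 7.96 × 10^-6 M
Ag2C2O4(s) <=> 2 Ag^+ + C2O4^2-, so Q = [Ag^+]^2[C2O4^2-]
Q = (2.25 × 10^-3)^2(7.96 × 10^-6) = 4.0 × 10^-11
Q > Ksp, so Ag2C2O4 will precipitate.

Q = 4.0e-11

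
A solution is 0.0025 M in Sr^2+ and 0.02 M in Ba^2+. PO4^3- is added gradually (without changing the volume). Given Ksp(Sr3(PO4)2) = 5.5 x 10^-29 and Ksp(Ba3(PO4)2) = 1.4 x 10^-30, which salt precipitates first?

Each salt begins to precipitate when Q = Ksp, i.e. when [PO4^3-] reaches its threshold.
For Sr3(PO4)2: 5.5 x 10^-29 = (0.0025)^3 × [PO4^3-]^2  ⇒  [PO4^3-] = 5.9 × 10^-11 M.
For Ba3(PO4)2: 1.4 x 10^-30 = (0.02)^3 × [PO4^3-]^2  ⇒  [PO4^3-] = 4.2 x 10^-13 M.
The salt with the lower threshold [PO4^3-] precipitates first: Ba3(PO4)2.

Ba3(PO4)2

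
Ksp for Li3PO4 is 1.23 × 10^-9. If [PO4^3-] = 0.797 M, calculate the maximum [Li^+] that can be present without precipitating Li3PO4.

Li3PO4(s) ⇌ 3 Li^+ + PO4^3-
Ksp = [Li^+]^3[PO4^3-]
Precipitation begins when Q = Ksp. With [PO4^3-] = 0.797 M:
1.23 × 10^-9 = (0.797) × [Li^+]^3
[Li^+] = (1.23 × 10^-9 / 7.97 x 10^-1)^(1/3) = 1.16 x 10^-3 M

[Li^+] = 1.16e-3 M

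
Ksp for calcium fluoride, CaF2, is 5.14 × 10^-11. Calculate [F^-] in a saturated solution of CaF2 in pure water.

CaF2(s) <=> Ca^2+(aq) + 2 F^-(aq)
Ksp = [Ca^2+][F^-]^2
Let s = molar solubility. Then [Ca^2+] = s and [F^-] = 2s.
Ksp = s(2s)^2 = 4s^3
s^3 = 5.14 × 10^-11 / 4, so s = 2.342 × 10^-4 M
[F^-] = 2s = 4.68 × 10^-4 M

4.68e-4 M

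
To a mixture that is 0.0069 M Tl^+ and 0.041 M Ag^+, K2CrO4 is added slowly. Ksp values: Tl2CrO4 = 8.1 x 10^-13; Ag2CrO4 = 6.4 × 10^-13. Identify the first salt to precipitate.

Ag2CrO4

Precipitation of each salt starts when its ion product equals its Ksp.
For Tl2CrO4: 8.1 x 10^-13 = (0.0069)^2 × [CrO4^2-]  ⇒  [CrO4^2-] = 1.7 × 10^-8 M.
For Ag2CrO4: 6.4 × 10^-13 = (0.041)^2 × [CrO4^2-]  ⇒  [CrO4^2-] = 3.8 × 10^-10 M.
The salt with the lower threshold [CrO4^2-] precipitates first: Ag2CrO4.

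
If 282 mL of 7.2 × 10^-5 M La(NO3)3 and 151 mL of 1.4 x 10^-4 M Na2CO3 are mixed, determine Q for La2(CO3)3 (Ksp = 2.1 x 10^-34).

2.6 x 10^-22

Total volume = 282 + 151 = 433 mL.
[La^3+] = 7.2 × 10^-5 × (282/433) = 4.69 × 10^-5 M
[CO3^2-] = 1.4 × 10^-4 × (151/433) = 4.88 × 10^-5 M
La2(CO3)3(s) <=> 2 La^3+(aq) + 3 CO3^2-(aq), so Q = [La^3+]^2[CO3^2-]^3
Q = (4.69 × 10^-5)^2(4.88 × 10^-5)^3 = 2.6 x 10^-22
Q > Ksp, so La2(CO3)3 will precipitate.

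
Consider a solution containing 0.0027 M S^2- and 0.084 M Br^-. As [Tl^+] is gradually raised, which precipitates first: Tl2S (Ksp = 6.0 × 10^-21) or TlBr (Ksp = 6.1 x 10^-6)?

Tl2S

Each salt begins to precipitate when Q = Ksp, i.e. when [Tl^+] reaches its threshold.
For Tl2S: 6.0 × 10^-21 = 0.0027 × [Tl^+]^2  ⇒  [Tl^+] = 1.5 × 10^-9 M.
For TlBr: 6.1 x 10^-6 = 0.084 × [Tl^+]  ⇒  [Tl^+] = 7.3 x 10^-5 M.
The salt with the lower threshold [Tl^+] precipitates first: Tl2S.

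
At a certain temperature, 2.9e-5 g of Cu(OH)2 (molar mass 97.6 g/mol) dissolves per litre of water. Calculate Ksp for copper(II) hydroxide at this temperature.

Molar solubility s = (2.9 × 10^-5 g/L) / (97.6 g/mol) = 2.97 × 10^-7 M.
Cu(OH)2(s) ⇌ Cu^2+ + 2 OH^-
With molar solubility s: [Cu^2+] = s, [OH^-] = 2s.
Ksp = [Cu^2+][OH^-]^2
So Ksp = s × (2s)^2 = 4s^3
With s = 2.97 × 10^-7: Ksp = 1.0 x 10^-19

1.0 × 10^-19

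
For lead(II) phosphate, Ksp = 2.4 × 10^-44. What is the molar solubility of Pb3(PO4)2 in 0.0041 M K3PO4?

Pb3(PO4)2(s) ⇌ 3 Pb^2+(aq) + 2 PO4^3-(aq)
Ksp = [Pb^2+]^3[PO4^3-]^2
Let s be the molar solubility in this solution. [Pb^2+] = 3s, [PO4^3-] = 0.0041 + 2s ≈ 0.0041 (Ksp is small, so little additional dissolves).
Ksp ≈ (3s)^3 × (0.0041)^2
s = 3.8 x 10^-14 M
Check: 2s = 7.5 × 10^-14 ≪ 0.0041, so the approximation is valid.

3.8 × 10^-14 M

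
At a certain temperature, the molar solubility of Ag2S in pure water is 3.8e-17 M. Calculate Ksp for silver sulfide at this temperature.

Ksp = 2.2 × 10^-49

Ag2S(s) ⇌ 2 Ag^+(aq) + S^2-(aq)
With molar solubility s: [Ag^+] = 2s, [S^2-] = s.
Ksp = [Ag^+]^2[S^2-]
Ksp = (2s)^2s = 4s^3
With s = 3.8 × 10^-17: Ksp = 2.2 × 10^-49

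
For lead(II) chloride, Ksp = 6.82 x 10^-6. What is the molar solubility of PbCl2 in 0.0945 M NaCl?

PbCl2(s) <=> Pb^2+ + 2 Cl^-
Ksp = [Pb^2+][Cl^-]^2
Let s be the molar solubility in this solution. [Pb^2+] = s, [Cl^-] = 0.0945 + 2s ≈ 0.0945 (since Cl^- from NaCl dominates).
Ksp ≈ s × (0.0945)^2
s = 7.64 × 10^-4 M
Check: 2s = 1.5 x 10^-3 ≪ 0.0945, so the approximation is valid.

s ≈ 7.64 x 10^-4 M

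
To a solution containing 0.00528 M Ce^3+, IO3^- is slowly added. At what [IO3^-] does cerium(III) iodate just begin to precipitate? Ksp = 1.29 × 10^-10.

Ce(IO3)3(s) ⇌ Ce^3+ + 3 IO3^-
Ksp = [Ce^3+][IO3^-]^3
Precipitation begins when Q = Ksp. With [Ce^3+] = 0.00528 M:
1.29 × 10^-10 = (0.00528) × [IO3^-]^3
[IO3^-] = (1.29 × 10^-10 / 5.28 × 10^-3)^(1/3) = 2.90 × 10^-3 M

[IO3^-] ≈ 2.90e-3 M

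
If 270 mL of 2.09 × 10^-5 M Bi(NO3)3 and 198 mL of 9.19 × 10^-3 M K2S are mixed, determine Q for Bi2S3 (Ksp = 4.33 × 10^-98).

Q ≈ 8.55e-18

Total volume = 270 + 198 = 468 mL.
[Bi^3+] = 2.09 × 10^-5 × (270/468) = 1.206 × 10^-5 M
[S^2-] = 9.19 × 10^-3 × (198/468) = 3.888 x 10^-3 M
Bi2S3(s) <=> 2 Bi^3+ + 3 S^2-, so Q = [Bi^3+]^2[S^2-]^3
Q = (1.206 × 10^-5)^2(3.888 x 10^-3)^3 = 8.55 × 10^-18
Q > Ksp, so Bi2S3 will precipitate.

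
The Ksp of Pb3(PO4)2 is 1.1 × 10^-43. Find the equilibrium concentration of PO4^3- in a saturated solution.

[PO4^3-] ≈ 2.0 × 10^-9 M

Pb3(PO4)2(s) <=> 3 Pb^2+(aq) + 2 PO4^3-(aq)
Ksp = [Pb^2+]^3[PO4^3-]^2
For each mole of Pb3(PO4)2 that dissolves: [Pb^2+] = 3s, [PO4^3-] = 2s.
Substituting: Ksp = (3s)^3(2s)^2 = 108s^5
Solving, s = (1.1 × 10^-43/108)^(1/5) = 1.00 × 10^-9 M
[PO4^3-] = 2s = 2.0 × 10^-9 M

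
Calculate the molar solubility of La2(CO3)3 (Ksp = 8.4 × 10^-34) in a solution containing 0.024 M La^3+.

La2(CO3)3(s) ⇌ 2 La^3+ + 3 CO3^2-
Ksp = [La^3+]^2[CO3^2-]^3
Let s be the molar solubility in this solution. [La^3+] = 0.024 + 2s ≈ 0.024, [CO3^2-] = 3s (common-ion effect: La^3+ is already 0.024 M).
Ksp ≈ (0.024)^2 × (3s)^3
s = 3.8 x 10^-11 M
Check: 2s = 7.6 x 10^-11 ≪ 0.024, so the approximation is valid.

3.8 × 10^-11 M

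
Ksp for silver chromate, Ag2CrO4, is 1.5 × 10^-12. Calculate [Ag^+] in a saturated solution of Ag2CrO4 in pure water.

1.4e-4 M

Ag2CrO4(s) ⇌ 2 Ag^+(aq) + CrO4^2-(aq)
Ksp = [Ag^+]^2[CrO4^2-]
If s mol/L of Ag2CrO4 dissolves, [Ag^+] = 2s and [CrO4^2-] = s.
Substituting: Ksp = (2s)^2s = 4s^3
Solving, s = (1.5 × 10^-12/4)^(1/3) = 7.21 × 10^-5 M
[Ag^+] = 2s = 1.4 × 10^-4 M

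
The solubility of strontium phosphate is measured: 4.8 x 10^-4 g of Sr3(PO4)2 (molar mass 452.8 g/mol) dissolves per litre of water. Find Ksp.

Ksp ≈ 1.4e-28

Molar solubility s = (4.8 × 10^-4 g/L) / (452.8 g/mol) = 1.06 × 10^-6 M.
Sr3(PO4)2(s) ⇌ 3 Sr^2+(aq) + 2 PO4^3-(aq)
With molar solubility s: [Sr^2+] = 3s, [PO4^3-] = 2s.
Ksp = [Sr^2+]^3[PO4^3-]^2
Substituting: Ksp = (3s)^3(2s)^2 = 108s^5
With s = 1.06 × 10^-6: Ksp = 1.4 × 10^-28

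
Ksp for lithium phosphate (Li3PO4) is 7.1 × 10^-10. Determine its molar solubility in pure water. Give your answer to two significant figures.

Li3PO4(s) ⇌ 3 Li^+ + PO4^3-
Ksp = [Li^+]^3[PO4^3-]
Let s = molar solubility. Then [Li^+] = 3s and [PO4^3-] = s.
Ksp = (3s)^3s = 27s^4
s^4 = 7.1 × 10^-10 / 27, so s = 2.3 x 10^-3 M

2.3e-3 M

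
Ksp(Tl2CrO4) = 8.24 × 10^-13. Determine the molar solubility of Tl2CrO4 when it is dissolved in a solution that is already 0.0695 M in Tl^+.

Tl2CrO4(s) ⇌ 2 Tl^+(aq) + CrO4^2-(aq)
Ksp = [Tl^+]^2[CrO4^2-]
Let s be the molar solubility in this solution. [Tl^+] = 0.0695 + 2s ≈ 0.0695, [CrO4^2-] = s (since the Tl^+ already present dominates).
Ksp ≈ (0.0695)^2 × s
s = 1.71 × 10^-10 M
Check: 2s = 3.4 × 10^-10 ≪ 0.0695, so the approximation is valid.

1.71e-10 M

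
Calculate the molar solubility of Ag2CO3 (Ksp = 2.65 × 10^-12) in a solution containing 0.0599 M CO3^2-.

s ≈ 3.33 × 10^-6 M

Ag2CO3(s) ⇌ 2 Ag^+(aq) + CO3^2-(aq)
Ksp = [Ag^+]^2[CO3^2-]
Let s be the molar solubility in this solution. [Ag^+] = 2s, [CO3^2-] = 0.0599 + s ≈ 0.0599 (since the CO3^2- already present dominates).
Ksp ≈ (2s)^2 × 0.0599
s = 3.33 × 10^-6 M
Check: s = 3.3 × 10^-6 ≪ 0.0599, so the approximation is valid.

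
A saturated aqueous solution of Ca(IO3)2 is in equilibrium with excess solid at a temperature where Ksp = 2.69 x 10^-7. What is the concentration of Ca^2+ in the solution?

Ca(IO3)2(s) ⇌ Ca^2+(aq) + 2 IO3^-(aq)
Ksp = [Ca^2+][IO3^-]^2
For each mole of Ca(IO3)2 that dissolves: [Ca^2+] = s, [IO3^-] = 2s.
Substituting: Ksp = s(2s)^2 = 4s^3
s = (2.69 x 10^-7 / 4)^(1/3) = 4.067 x 10^-3 M
[Ca^2+] = s = 4.07 x 10^-3 M

[Ca^2+] ≈ 4.07 x 10^-3 M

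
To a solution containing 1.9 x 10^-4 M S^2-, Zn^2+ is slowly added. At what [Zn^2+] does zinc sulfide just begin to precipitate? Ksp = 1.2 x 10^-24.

6.3 x 10^-21 M

ZnS(s) <=> Zn^2+(aq) + S^2-(aq)
Ksp = [Zn^2+][S^2-]
Precipitation begins when Q = Ksp. With [S^2-] = 1.9 x 10^-4 M:
1.2 x 10^-24 = (1.9 x 10^-4) × [Zn^2+]
[Zn^2+] = (1.2 x 10^-24 / 1.9 × 10^-4) = 6.3 × 10^-21 M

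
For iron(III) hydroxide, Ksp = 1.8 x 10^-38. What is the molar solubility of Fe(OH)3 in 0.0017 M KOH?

Fe(OH)3(s) ⇌ Fe^3+ + 3 OH^-
Ksp = [Fe^3+][OH^-]^3
If s mol/L dissolves here, [Fe^3+] = s, [OH^-] = 0.0017 + 3s ≈ 0.0017 (Ksp is small, so little additional dissolves).
Ksp ≈ s × (0.0017)^3
s = 3.7 × 10^-30 M
Check: 3s = 1.1 x 10^-29 ≪ 0.0017, so the approximation is valid.

3.7e-30 M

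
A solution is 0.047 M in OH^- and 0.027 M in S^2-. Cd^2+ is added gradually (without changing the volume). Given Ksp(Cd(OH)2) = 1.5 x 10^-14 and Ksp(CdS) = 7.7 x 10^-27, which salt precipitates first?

Each salt begins to precipitate when Q = Ksp, i.e. when [Cd^2+] reaches its threshold.
For Cd(OH)2: 1.5 x 10^-14 = (0.047)^2 × [Cd^2+]  ⇒  [Cd^2+] = 6.8 x 10^-12 M.
For CdS: 7.7 x 10^-27 = 0.027 × [Cd^2+]  ⇒  [Cd^2+] = 2.9 x 10^-25 M.
The salt with the lower threshold [Cd^2+] precipitates first: CdS.

CdS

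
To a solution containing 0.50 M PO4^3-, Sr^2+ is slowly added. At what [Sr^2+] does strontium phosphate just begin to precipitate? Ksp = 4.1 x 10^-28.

[Sr^2+] = 1.2 × 10^-9 M

Sr3(PO4)2(s) ⇌ 3 Sr^2+ + 2 PO4^3-
Ksp = [Sr^2+]^3[PO4^3-]^2
Precipitation begins when Q = Ksp. With [PO4^3-] = 0.50 M:
4.1 x 10^-28 = (0.50)^2 × [Sr^2+]^3
[Sr^2+] = (4.1 x 10^-28 / 2.50 x 10^-1)^(1/3) = 1.2 × 10^-9 M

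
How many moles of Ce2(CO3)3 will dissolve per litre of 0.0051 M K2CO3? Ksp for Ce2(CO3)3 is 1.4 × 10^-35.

s ≈ 5.1e-15 M

Ce2(CO3)3(s) <=> 2 Ce^3+ + 3 CO3^2-
Ksp = [Ce^3+]^2[CO3^2-]^3
Let s = moles of Ce2(CO3)3 that dissolve per litre. [Ce^3+] = 2s, [CO3^2-] = 0.0051 + 3s ≈ 0.0051 (Ksp is small, so little additional dissolves).
Ksp ≈ (2s)^2 × (0.0051)^3
s = 5.1 × 10^-15 M
Check: 3s = 1.5 x 10^-14 ≪ 0.0051, so the approximation is valid.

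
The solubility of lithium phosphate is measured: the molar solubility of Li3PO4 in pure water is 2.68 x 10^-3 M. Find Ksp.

Li3PO4(s) ⇌ 3 Li^+(aq) + PO4^3-(aq)
Let s = molar solubility. Then [Li^+] = 3s and [PO4^3-] = s.
Ksp = [Li^+]^3[PO4^3-]
Substituting: Ksp = (3s)^3s = 27s^4
Ksp = 27 × (2.68 × 10^-3)^4 = 1.39 × 10^-9

Ksp = 1.39 × 10^-9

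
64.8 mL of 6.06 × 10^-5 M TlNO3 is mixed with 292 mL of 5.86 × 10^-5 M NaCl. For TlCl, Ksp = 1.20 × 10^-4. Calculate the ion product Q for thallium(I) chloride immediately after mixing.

Q ≈ 5.28e-10

Total volume = 64.8 + 292 = 356.8 mL.
[Tl^+] = 6.06 x 10^-5 × (64.8/356.8) = 1.101 × 10^-5 M
[Cl^-] = 5.86 × 10^-5 × (292/356.8) = 4.796 × 10^-5 M
TlCl(s) ⇌ Tl^+ + Cl^-, so Q = [Tl^+][Cl^-]
Q = (1.101 x 10^-5)(4.796 × 10^-5) = 5.28 × 10^-10
Q < Ksp, so no precipitate of TlCl forms.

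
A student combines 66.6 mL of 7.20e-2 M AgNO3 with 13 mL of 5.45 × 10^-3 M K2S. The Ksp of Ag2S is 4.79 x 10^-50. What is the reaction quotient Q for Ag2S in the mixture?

Q = 3.23e-6

Total volume = 66.6 + 13 = 79.6 mL.
[Ag^+] = 7.20 × 10^-2 × (66.6/79.6) = 6.024 × 10^-2 M
[S^2-] = 5.45 × 10^-3 × (13/79.6) = 8.901 x 10^-4 M
Ag2S(s) ⇌ 2 Ag^+(aq) + S^2-(aq), so Q = [Ag^+]^2[S^2-]
Q = (6.024 x 10^-2)^2(8.901 × 10^-4) = 3.23 x 10^-6
Q > Ksp, so Ag2S will precipitate.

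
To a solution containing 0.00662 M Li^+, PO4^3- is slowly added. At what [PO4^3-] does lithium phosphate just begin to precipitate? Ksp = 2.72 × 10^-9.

[PO4^3-] = 9.38 × 10^-3 M

Li3PO4(s) ⇌ 3 Li^+(aq) + PO4^3-(aq)
Ksp = [Li^+]^3[PO4^3-]
Precipitation begins when Q = Ksp. With [Li^+] = 0.00662 M:
2.72 × 10^-9 = (0.00662)^3 × [PO4^3-]
[PO4^3-] = (2.72 × 10^-9 / 2.901 × 10^-7) = 9.38 × 10^-3 M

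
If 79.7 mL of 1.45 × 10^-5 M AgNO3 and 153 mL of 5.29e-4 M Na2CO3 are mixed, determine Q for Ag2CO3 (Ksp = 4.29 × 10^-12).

Q = 8.58 × 10^-15

Total volume = 79.7 + 153 = 232.7 mL.
[Ag^+] = 1.45 x 10^-5 × (79.7/232.7) = 4.966 x 10^-6 M
[CO3^2-] = 5.29 × 10^-4 × (153/232.7) = 3.478 × 10^-4 M
Ag2CO3(s) <=> 2 Ag^+ + CO3^2-, so Q = [Ag^+]^2[CO3^2-]
Q = (4.966 × 10^-6)^2(3.478 x 10^-4) = 8.58 × 10^-15
Q < Ksp, so no precipitate of Ag2CO3 forms.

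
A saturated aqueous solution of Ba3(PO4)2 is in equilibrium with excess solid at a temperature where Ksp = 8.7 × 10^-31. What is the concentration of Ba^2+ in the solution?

1.1 × 10^-6 M

Ba3(PO4)2(s) <=> 3 Ba^2+(aq) + 2 PO4^3-(aq)
Ksp = [Ba^2+]^3[PO4^3-]^2
For each mole of Ba3(PO4)2 that dissolves: [Ba^2+] = 3s, [PO4^3-] = 2s.
Ksp = (3s)^3(2s)^2 = 108s^5
s^5 = 8.7 × 10^-31 / 108, so s = 3.81 × 10^-7 M
[Ba^2+] = 3s = 1.1 × 10^-6 M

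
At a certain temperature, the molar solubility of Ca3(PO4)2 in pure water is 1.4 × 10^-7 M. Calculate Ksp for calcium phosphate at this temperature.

Ksp = 5.8e-33

Ca3(PO4)2(s) ⇌ 3 Ca^2+(aq) + 2 PO4^3-(aq)
If s mol/L of Ca3(PO4)2 dissolves, [Ca^2+] = 3s and [PO4^3-] = 2s.
Ksp = [Ca^2+]^3[PO4^3-]^2
So Ksp = (3s)^3 × (2s)^2 = 108s^5
Ksp = 108 × (1.4 × 10^-7)^5 = 5.8 × 10^-33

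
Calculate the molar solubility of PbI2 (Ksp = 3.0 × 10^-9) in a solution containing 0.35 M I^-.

PbI2(s) <=> Pb^2+ + 2 I^-
Ksp = [Pb^2+][I^-]^2
Let s be the molar solubility in this solution. [Pb^2+] = s, [I^-] = 0.35 + 2s ≈ 0.35 (Ksp is small, so little additional dissolves).
Ksp ≈ s × (0.35)^2
s = 2.4 x 10^-8 M
Check: 2s = 4.9 × 10^-8 ≪ 0.35, so the approximation is valid.

s ≈ 2.4e-8 M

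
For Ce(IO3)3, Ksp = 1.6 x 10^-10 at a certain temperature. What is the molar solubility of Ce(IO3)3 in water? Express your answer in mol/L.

s ≈ 1.6 x 10^-3 M

Ce(IO3)3(s) <=> Ce^3+(aq) + 3 IO3^-(aq)
Ksp = [Ce^3+][IO3^-]^3
Let s = molar solubility. Then [Ce^3+] = s and [IO3^-] = 3s.
Substituting: Ksp = s(3s)^3 = 27s^4
s = (1.6 x 10^-10 / 27)^(1/4) = 1.6 x 10^-3 M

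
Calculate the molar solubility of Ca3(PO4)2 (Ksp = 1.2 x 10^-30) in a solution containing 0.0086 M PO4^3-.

Ca3(PO4)2(s) ⇌ 3 Ca^2+ + 2 PO4^3-
Ksp = [Ca^2+]^3[PO4^3-]^2
Let s be the molar solubility in this solution. [Ca^2+] = 3s, [PO4^3-] = 0.0086 + 2s ≈ 0.0086 (Ksp is small, so little additional dissolves).
Ksp ≈ (3s)^3 × (0.0086)^2
s = 8.4 × 10^-10 M
Check: 2s = 1.7 x 10^-9 ≪ 0.0086, so the approximation is valid.

s = 8.4 × 10^-10 M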